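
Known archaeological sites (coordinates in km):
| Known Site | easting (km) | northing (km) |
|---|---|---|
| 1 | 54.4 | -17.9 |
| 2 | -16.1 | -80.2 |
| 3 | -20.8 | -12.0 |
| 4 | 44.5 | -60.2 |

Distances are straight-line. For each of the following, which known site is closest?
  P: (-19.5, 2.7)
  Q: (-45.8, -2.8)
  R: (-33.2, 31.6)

P→3; Q→3; R→3

P at (-19.5, 2.7):
  1: 76.7 km
  2: 83.0 km
  3: 14.8 km
  4: 89.7 km
  → nearest: 3 (14.8 km)
Q at (-45.8, -2.8):
  1: 101.3 km
  2: 82.9 km
  3: 26.6 km
  4: 107.0 km
  → nearest: 3 (26.6 km)
R at (-33.2, 31.6):
  1: 100.6 km
  2: 113.1 km
  3: 45.3 km
  4: 120.3 km
  → nearest: 3 (45.3 km)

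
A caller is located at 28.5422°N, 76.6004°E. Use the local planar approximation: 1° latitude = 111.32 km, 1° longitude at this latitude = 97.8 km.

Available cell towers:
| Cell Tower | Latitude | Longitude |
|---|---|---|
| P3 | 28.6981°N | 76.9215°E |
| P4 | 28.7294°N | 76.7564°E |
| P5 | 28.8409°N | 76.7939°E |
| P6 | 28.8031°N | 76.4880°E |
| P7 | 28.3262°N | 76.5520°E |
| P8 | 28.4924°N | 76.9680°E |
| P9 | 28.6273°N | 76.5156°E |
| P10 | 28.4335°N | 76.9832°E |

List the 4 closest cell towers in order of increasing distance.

P9, P7, P4, P6

Distances from 28.5422°N, 76.6004°E:
P3: 35.8800 km
P4: 25.8271 km
P5: 38.2593 km
P6: 31.0541 km
P7: 24.5066 km
P8: 36.3762 km
P9: 12.5907 km
P10: 39.3448 km
Sorted: P9 (12.5907 km) < P7 (24.5066 km) < P4 (25.8271 km) < P6 (31.0541 km) < P3 (35.8800 km) < P8 (36.3762 km) < …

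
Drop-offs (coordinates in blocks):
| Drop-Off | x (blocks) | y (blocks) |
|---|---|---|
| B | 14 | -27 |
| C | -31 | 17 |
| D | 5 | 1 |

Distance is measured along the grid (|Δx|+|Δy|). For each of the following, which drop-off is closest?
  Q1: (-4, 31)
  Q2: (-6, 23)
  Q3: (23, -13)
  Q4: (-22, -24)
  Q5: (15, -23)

Q1→D; Q2→C; Q3→B; Q4→B; Q5→B

Q1 at (-4, 31):
  B: |18| + |-58| = 18 + 58 = 76 blocks
  C: |-27| + |-14| = 27 + 14 = 41 blocks
  D: |9| + |-30| = 9 + 30 = 39 blocks
  → nearest: D (39 blocks)
Q2 at (-6, 23):
  B: |20| + |-50| = 20 + 50 = 70 blocks
  C: |-25| + |-6| = 25 + 6 = 31 blocks
  D: |11| + |-22| = 11 + 22 = 33 blocks
  → nearest: C (31 blocks)
Q3 at (23, -13):
  B: |-9| + |-14| = 9 + 14 = 23 blocks
  C: |-54| + |30| = 54 + 30 = 84 blocks
  D: |-18| + |14| = 18 + 14 = 32 blocks
  → nearest: B (23 blocks)
Q4 at (-22, -24):
  B: |36| + |-3| = 36 + 3 = 39 blocks
  C: |-9| + |41| = 9 + 41 = 50 blocks
  D: |27| + |25| = 27 + 25 = 52 blocks
  → nearest: B (39 blocks)
Q5 at (15, -23):
  B: |-1| + |-4| = 1 + 4 = 5 blocks
  C: |-46| + |40| = 46 + 40 = 86 blocks
  D: |-10| + |24| = 10 + 24 = 34 blocks
  → nearest: B (5 blocks)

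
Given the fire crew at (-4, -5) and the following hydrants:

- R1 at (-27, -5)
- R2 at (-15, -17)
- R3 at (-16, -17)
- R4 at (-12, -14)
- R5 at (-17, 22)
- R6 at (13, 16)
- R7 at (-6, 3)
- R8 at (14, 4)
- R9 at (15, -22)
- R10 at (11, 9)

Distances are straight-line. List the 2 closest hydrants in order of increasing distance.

Distances from (-4, -5):
R1: 23.0
R2: 16.3
R3: 17.0
R4: 12.0
R5: 30.0
R6: 27.0
R7: 8.2
R8: 20.1
R9: 25.5
R10: 20.5
Sorted: R7 (8.2) < R4 (12.0) < R2 (16.3) < R3 (17.0) < …

R7, R4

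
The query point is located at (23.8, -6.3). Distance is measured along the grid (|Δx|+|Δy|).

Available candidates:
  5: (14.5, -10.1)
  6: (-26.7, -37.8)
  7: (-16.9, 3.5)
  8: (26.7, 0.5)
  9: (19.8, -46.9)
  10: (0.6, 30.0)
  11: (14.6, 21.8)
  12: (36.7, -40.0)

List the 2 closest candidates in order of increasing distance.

8, 5

Distances from (23.8, -6.3):
5: 13.1
6: 82.0
7: 50.5
8: 9.7
9: 44.6
10: 59.5
11: 37.3
12: 46.6
Sorted: 8 (9.7) < 5 (13.1) < 11 (37.3) < 9 (44.6) < …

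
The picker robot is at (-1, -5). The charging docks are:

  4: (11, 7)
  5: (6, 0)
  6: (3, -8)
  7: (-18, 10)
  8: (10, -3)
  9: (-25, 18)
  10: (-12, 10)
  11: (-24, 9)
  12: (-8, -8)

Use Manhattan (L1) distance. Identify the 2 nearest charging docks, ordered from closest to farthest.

Distances from (-1, -5):
4: 24
5: 12
6: 7
7: 32
8: 13
9: 47
10: 26
11: 37
12: 10
Sorted: 6 (7) < 12 (10) < 5 (12) < 8 (13) < …

6, 12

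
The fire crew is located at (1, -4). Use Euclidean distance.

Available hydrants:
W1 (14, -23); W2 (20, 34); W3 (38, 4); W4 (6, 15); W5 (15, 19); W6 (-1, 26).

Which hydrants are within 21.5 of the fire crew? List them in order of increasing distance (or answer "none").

Distances from (1, -4):
W1: √((13)² + (-19)²) = √(169.000 + 361.000) = 23.0
W2: √((19)² + (38)²) = √(361.000 + 1444.000) = 42.5
W3: √((37)² + (8)²) = √(1369.000 + 64.000) = 37.9
W4: √((5)² + (19)²) = √(25.000 + 361.000) = 19.6
W5: √((14)² + (23)²) = √(196.000 + 529.000) = 26.9
W6: √((-2)² + (30)²) = √(4.000 + 900.000) = 30.1
Threshold 21.5: W4 (19.6) is within range.

W4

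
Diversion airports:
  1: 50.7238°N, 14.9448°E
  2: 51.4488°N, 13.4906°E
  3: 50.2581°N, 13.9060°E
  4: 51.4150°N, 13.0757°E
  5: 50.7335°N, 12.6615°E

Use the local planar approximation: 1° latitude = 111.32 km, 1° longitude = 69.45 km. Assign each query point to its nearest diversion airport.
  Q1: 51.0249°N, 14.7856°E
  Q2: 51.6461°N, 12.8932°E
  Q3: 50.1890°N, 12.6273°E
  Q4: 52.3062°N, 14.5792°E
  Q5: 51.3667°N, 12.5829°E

Q1→1; Q2→4; Q3→5; Q4→2; Q5→4

Q1 at 51.0249°N, 14.7856°E:
  1: 35.2949 km
  2: 101.5655 km
  3: 104.9673 km
  4: 126.4436 km
  5: 151.0432 km
  → nearest: 1 (35.2949 km)
Q2 at 51.6461°N, 12.8932°E:
  1: 175.6212 km
  2: 46.9443 km
  3: 169.7692 km
  4: 28.6788 km
  5: 102.8572 km
  → nearest: 4 (28.6788 km)
Q3 at 50.1890°N, 12.6273°E:
  1: 171.6080 km
  2: 152.5197 km
  3: 89.1382 km
  4: 139.9861 km
  5: 60.6603 km
  → nearest: 5 (60.6603 km)
Q4 at 52.3062°N, 14.5792°E:
  1: 177.9733 km
  2: 121.7610 km
  3: 232.7389 km
  4: 144.0328 km
  5: 219.9741 km
  → nearest: 2 (121.7610 km)
Q5 at 51.3667°N, 12.5829°E:
  1: 178.9667 km
  2: 63.6988 km
  3: 153.8620 km
  4: 34.6447 km
  5: 70.6989 km
  → nearest: 4 (34.6447 km)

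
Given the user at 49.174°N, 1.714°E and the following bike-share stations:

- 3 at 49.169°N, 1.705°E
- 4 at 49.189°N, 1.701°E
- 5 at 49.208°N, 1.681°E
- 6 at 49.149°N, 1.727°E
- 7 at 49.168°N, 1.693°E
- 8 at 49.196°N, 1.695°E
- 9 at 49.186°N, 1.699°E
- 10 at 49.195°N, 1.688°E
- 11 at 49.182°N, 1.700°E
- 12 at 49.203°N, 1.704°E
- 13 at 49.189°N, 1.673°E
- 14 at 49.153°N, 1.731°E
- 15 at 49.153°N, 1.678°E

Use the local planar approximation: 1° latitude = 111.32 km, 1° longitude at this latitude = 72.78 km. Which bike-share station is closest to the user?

Distances from 49.174°N, 1.714°E:
3: √((-0.005·111.32)² + (-0.009·72.78)²) = √(0.30980 + 0.42905) = 0.860 km
4: √((0.015·111.32)² + (-0.013·72.78)²) = √(2.78823 + 0.89518) = 1.919 km
5: √((0.034·111.32)² + (-0.033·72.78)²) = √(14.32532 + 5.76836) = 4.483 km
6: √((-0.025·111.32)² + (0.013·72.78)²) = √(7.74509 + 0.89518) = 2.939 km
7: √((-0.006·111.32)² + (-0.021·72.78)²) = √(0.44612 + 2.33595) = 1.668 km
8: √((0.022·111.32)² + (-0.019·72.78)²) = √(5.99780 + 1.91219) = 2.812 km
9: √((0.012·111.32)² + (-0.015·72.78)²) = √(1.78447 + 1.19181) = 1.725 km
10: √((0.021·111.32)² + (-0.026·72.78)²) = √(5.46493 + 3.58072) = 3.008 km
11: √((0.008·111.32)² + (-0.014·72.78)²) = √(0.79310 + 1.03820) = 1.353 km
12: √((0.029·111.32)² + (-0.010·72.78)²) = √(10.42179 + 0.52969) = 3.309 km
13: √((0.015·111.32)² + (-0.041·72.78)²) = √(2.78823 + 8.90414) = 3.419 km
14: √((-0.021·111.32)² + (0.017·72.78)²) = √(5.46493 + 1.53081) = 2.645 km
15: √((-0.021·111.32)² + (-0.036·72.78)²) = √(5.46493 + 6.86482) = 3.511 km
Minimum: 3 at 0.860 km.

3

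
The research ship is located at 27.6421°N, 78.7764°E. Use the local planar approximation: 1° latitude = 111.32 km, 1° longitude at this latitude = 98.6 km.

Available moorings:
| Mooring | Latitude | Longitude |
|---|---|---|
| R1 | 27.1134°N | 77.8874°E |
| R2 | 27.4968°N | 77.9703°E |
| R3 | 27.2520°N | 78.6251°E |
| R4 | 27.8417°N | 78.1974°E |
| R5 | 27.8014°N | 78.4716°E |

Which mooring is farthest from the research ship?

Distances from 27.6421°N, 78.7764°E:
R1: 105.5811 km
R2: 81.1106 km
R3: 45.9169 km
R4: 61.2610 km
R5: 34.8951 km
Maximum: R1 at 105.5811 km.

R1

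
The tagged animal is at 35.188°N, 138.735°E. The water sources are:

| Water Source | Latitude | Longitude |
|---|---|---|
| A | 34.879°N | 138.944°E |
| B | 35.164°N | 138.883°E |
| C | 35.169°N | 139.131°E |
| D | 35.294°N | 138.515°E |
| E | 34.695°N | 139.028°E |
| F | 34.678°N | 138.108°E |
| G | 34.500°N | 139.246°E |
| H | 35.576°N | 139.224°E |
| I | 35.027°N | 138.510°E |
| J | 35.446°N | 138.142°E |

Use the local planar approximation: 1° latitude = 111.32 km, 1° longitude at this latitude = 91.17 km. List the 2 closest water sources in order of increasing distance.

Distances from 35.188°N, 138.735°E:
A: 39.323 km
B: 13.755 km
C: 36.165 km
D: 23.271 km
E: 61.037 km
F: 80.566 km
G: 89.645 km
H: 62.074 km
I: 27.240 km
J: 61.219 km
Sorted: B (13.755 km) < D (23.271 km) < I (27.240 km) < C (36.165 km) < …

B, D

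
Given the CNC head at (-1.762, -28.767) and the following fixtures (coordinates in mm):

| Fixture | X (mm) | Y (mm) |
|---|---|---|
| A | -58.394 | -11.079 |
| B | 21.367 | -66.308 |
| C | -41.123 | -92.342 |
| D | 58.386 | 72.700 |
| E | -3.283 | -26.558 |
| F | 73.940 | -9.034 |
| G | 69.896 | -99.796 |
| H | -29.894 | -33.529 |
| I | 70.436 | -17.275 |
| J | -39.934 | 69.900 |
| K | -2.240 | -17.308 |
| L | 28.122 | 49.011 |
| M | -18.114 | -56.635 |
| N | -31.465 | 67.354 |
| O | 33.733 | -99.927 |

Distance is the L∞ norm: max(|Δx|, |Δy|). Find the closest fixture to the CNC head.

E

Distances from (-1.762, -28.767):
A: max(|-56.632|, |17.688|) = 56.632 mm
B: max(|23.129|, |-37.541|) = 37.541 mm
C: max(|-39.361|, |-63.575|) = 63.575 mm
D: max(|60.148|, |101.467|) = 101.467 mm
E: max(|-1.521|, |2.209|) = 2.209 mm
F: max(|75.702|, |19.733|) = 75.702 mm
G: max(|71.658|, |-71.029|) = 71.658 mm
H: max(|-28.132|, |-4.762|) = 28.132 mm
I: max(|72.198|, |11.492|) = 72.198 mm
J: max(|-38.172|, |98.667|) = 98.667 mm
K: max(|-0.478|, |11.459|) = 11.459 mm
L: max(|29.884|, |77.778|) = 77.778 mm
M: max(|-16.352|, |-27.868|) = 27.868 mm
N: max(|-29.703|, |96.121|) = 96.121 mm
O: max(|35.495|, |-71.160|) = 71.160 mm
Minimum: E at 2.209 mm.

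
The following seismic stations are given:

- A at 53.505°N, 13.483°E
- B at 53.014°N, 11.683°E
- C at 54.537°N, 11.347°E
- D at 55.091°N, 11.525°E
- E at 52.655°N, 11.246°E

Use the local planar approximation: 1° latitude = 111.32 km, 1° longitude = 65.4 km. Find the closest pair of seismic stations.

Pairwise distances:
A–B: √((-0.491·111.32)² + (-1.800·65.4)²) = √(2987.51008 + 13857.99840) = 129.790 km
A–C: √((1.032·111.32)² + (-2.136·65.4)²) = √(13197.92907 + 19514.52539) = 180.866 km
A–D: √((1.586·111.32)² + (-1.958·65.4)²) = √(31171.14542 + 16397.62203) = 218.103 km
A–E: √((-0.850·111.32)² + (-2.237·65.4)²) = √(8953.32288 + 21403.63148) = 174.232 km
B–C: √((1.523·111.32)² + (-0.336·65.4)²) = √(28743.93367 + 482.87426) = 170.958 km
B–D: √((2.077·111.32)² + (-0.158·65.4)²) = √(53458.82247 + 106.77502) = 231.442 km
B–E: √((-0.359·111.32)² + (-0.437·65.4)²) = √(1597.11170 + 816.80497) = 49.132 km
C–D: √((0.554·111.32)² + (0.178·65.4)²) = √(3803.34678 + 135.51754) = 62.760 km
C–E: √((-1.882·111.32)² + (-0.101·65.4)²) = √(43892.02658 + 43.63131) = 209.608 km
D–E: √((-2.436·111.32)² + (-0.279·65.4)²) = √(73536.16265 + 332.93841) = 271.789 km
Closest pair: B–E at 49.132 km.

B and E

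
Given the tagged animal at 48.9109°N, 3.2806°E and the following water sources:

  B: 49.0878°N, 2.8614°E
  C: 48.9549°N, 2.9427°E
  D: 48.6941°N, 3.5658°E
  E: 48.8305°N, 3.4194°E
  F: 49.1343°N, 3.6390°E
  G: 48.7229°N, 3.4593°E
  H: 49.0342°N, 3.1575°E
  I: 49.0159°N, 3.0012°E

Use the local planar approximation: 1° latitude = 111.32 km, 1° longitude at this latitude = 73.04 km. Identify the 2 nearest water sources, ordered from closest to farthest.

E, H

Distances from 48.9109°N, 3.2806°E:
B: 36.4044 km
C: 25.1616 km
D: 31.8809 km
E: 13.5234 km
F: 36.1071 km
G: 24.6647 km
H: 16.4085 km
I: 23.5177 km
Sorted: E (13.5234 km) < H (16.4085 km) < I (23.5177 km) < G (24.6647 km) < …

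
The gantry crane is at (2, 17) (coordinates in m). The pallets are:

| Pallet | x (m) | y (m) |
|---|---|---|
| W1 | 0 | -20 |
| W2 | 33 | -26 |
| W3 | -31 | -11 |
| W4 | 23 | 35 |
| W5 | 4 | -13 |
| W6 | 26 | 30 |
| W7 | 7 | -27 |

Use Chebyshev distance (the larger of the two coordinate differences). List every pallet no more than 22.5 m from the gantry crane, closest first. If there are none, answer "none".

W4

Distances from (2, 17):
W1: 37 m
W2: 43 m
W3: 33 m
W4: 21 m
W5: 30 m
W6: 24 m
W7: 44 m
Threshold 22.5 m: W4 (21 m) is within range.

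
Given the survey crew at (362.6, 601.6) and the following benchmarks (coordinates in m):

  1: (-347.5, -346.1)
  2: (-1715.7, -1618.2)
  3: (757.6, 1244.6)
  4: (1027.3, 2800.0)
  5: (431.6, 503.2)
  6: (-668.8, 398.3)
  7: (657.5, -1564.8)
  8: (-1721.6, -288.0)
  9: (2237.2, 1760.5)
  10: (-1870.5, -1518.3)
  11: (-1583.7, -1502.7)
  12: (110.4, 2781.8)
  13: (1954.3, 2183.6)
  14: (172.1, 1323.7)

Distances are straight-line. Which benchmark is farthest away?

Distances from (362.6, 601.6):
1: √((-710.1)² + (-947.7)²) = √(504242.010 + 898135.290) = 1184.2 m
2: √((-2078.3)² + (-2219.8)²) = √(4319330.890 + 4927512.040) = 3040.9 m
3: √((395.0)² + (643.0)²) = √(156025.000 + 413449.000) = 754.6 m
4: √((664.7)² + (2198.4)²) = √(441826.090 + 4832962.560) = 2296.7 m
5: √((69.0)² + (-98.4)²) = √(4761.000 + 9682.560) = 120.2 m
6: √((-1031.4)² + (-203.3)²) = √(1063785.960 + 41330.890) = 1051.2 m
7: √((294.9)² + (-2166.4)²) = √(86966.010 + 4693288.960) = 2186.4 m
8: √((-2084.2)² + (-889.6)²) = √(4343889.640 + 791388.160) = 2266.1 m
9: √((1874.6)² + (1158.9)²) = √(3514125.160 + 1343049.210) = 2203.9 m
10: √((-2233.1)² + (-2119.9)²) = √(4986735.610 + 4493976.010) = 3079.1 m
11: √((-1946.3)² + (-2104.3)²) = √(3788083.690 + 4428078.490) = 2866.4 m
12: √((-252.2)² + (2180.2)²) = √(63604.840 + 4753272.040) = 2194.7 m
13: √((1591.7)² + (1582.0)²) = √(2533508.890 + 2502724.000) = 2244.2 m
14: √((-190.5)² + (722.1)²) = √(36290.250 + 521428.410) = 746.8 m
Maximum: 10 at 3079.1 m.

10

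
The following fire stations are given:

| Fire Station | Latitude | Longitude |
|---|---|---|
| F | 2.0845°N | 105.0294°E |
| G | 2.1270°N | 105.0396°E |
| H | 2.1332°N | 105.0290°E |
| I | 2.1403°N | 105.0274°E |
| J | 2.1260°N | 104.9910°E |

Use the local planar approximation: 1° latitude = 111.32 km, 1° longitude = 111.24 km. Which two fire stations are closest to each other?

Pairwise distances:
F–G: 4.8653 km
F–H: 5.4215 km
F–I: 6.2156 km
F–J: 6.2920 km
G–H: 1.3663 km
G–I: 2.0084 km
G–J: 5.4074 km
H–I: 0.8102 km
H–J: 4.3024 km
I–J: 4.3508 km
Closest pair: H–I at 0.8102 km.

H and I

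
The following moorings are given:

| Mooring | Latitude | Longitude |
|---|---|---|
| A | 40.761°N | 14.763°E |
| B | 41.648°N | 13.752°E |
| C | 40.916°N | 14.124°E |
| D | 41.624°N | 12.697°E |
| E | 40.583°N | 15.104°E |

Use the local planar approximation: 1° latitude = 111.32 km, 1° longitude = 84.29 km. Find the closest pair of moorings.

Pairwise distances:
A–B: 130.429 km
A–C: 56.558 km
A–D: 198.885 km
A–E: 34.911 km
B–C: 87.311 km
B–D: 88.966 km
B–E: 164.446 km
C–D: 143.804 km
C–E: 90.541 km
D–E: 233.649 km
Closest pair: A–E at 34.911 km.

A and E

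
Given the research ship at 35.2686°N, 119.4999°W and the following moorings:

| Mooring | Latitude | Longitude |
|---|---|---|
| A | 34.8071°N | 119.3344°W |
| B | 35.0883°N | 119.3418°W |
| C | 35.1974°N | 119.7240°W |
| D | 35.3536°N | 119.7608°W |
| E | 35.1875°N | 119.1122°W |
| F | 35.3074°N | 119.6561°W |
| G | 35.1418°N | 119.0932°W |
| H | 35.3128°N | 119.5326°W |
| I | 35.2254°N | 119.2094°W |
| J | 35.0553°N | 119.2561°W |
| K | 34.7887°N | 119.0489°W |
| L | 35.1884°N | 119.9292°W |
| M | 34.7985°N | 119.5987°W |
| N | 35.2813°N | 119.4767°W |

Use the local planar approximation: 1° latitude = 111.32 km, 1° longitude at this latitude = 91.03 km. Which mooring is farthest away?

Distances from 35.2686°N, 119.4999°W:
A: √((-0.4615·111.32)² + (0.1655·91.03)²) = √(2639.306371 + 226.968236) = 53.5376 km
B: √((-0.1803·111.32)² + (0.1581·91.03)²) = √(402.844880 + 207.125145) = 24.6976 km
C: √((-0.0712·111.32)² + (-0.2241·91.03)²) = √(62.821222 + 416.152778) = 21.8855 km
D: √((0.0850·111.32)² + (-0.2609·91.03)²) = √(89.533229 + 564.049533) = 25.5653 km
E: √((-0.0811·111.32)² + (0.3877·91.03)²) = √(81.505723 + 1245.548627) = 36.4288 km
F: √((0.0388·111.32)² + (-0.1562·91.03)²) = √(18.655627 + 202.176719) = 14.8604 km
G: √((-0.1268·111.32)² + (0.4067·91.03)²) = √(199.243840 + 1370.621154) = 39.6215 km
H: √((0.0442·111.32)² + (-0.0327·91.03)²) = √(24.209785 + 8.860630) = 5.7507 km
I: √((-0.0432·111.32)² + (0.2905·91.03)²) = √(23.126712 + 699.296507) = 26.8779 km
J: √((-0.2133·111.32)² + (0.2438·91.03)²) = √(563.803940 + 492.534309) = 32.5014 km
K: √((-0.4799·111.32)² + (0.4510·91.03)²) = √(2853.960087 + 1685.474434) = 67.3753 km
L: √((-0.0802·111.32)² + (-0.4293·91.03)²) = √(79.706756 + 1527.182231) = 40.0860 km
M: √((-0.4701·111.32)² + (-0.0988·91.03)²) = √(2738.589241 + 80.887791) = 53.0987 km
N: √((0.0127·111.32)² + (0.0232·91.03)²) = √(1.998729 + 4.460105) = 2.5414 km
Maximum: K at 67.3753 km.

K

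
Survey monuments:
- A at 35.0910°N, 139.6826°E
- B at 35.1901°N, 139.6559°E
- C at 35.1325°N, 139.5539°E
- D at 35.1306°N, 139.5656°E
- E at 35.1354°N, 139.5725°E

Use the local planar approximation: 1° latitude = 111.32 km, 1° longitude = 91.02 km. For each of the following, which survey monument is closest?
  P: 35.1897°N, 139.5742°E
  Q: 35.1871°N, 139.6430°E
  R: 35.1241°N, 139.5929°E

P→E; Q→B; R→E

P at 35.1897°N, 139.5742°E:
  A: 14.7672 km
  B: 7.4365 km
  C: 6.6302 km
  D: 6.6254 km
  E: 6.0467 km
  → nearest: E (6.0467 km)
Q at 35.1871°N, 139.6430°E:
  A: 11.2887 km
  B: 1.2207 km
  C: 10.1347 km
  D: 9.4441 km
  E: 8.6197 km
  → nearest: B (1.2207 km)
R at 35.1241°N, 139.5929°E:
  A: 8.9575 km
  B: 9.3200 km
  C: 3.6709 km
  D: 2.5881 km
  E: 2.2428 km
  → nearest: E (2.2428 km)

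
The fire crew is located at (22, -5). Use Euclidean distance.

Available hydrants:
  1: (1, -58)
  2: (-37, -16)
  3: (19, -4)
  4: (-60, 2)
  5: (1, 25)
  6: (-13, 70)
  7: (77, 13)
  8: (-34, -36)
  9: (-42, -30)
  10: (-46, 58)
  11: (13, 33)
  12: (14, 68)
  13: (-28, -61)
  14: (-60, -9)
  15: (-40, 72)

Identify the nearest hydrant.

Distances from (22, -5):
1: 57.0
2: 60.0
3: 3.2
4: 82.3
5: 36.6
6: 82.8
7: 57.9
8: 64.0
9: 68.7
10: 92.7
11: 39.1
12: 73.4
13: 75.1
14: 82.1
15: 98.9
Minimum: 3 at 3.2.

3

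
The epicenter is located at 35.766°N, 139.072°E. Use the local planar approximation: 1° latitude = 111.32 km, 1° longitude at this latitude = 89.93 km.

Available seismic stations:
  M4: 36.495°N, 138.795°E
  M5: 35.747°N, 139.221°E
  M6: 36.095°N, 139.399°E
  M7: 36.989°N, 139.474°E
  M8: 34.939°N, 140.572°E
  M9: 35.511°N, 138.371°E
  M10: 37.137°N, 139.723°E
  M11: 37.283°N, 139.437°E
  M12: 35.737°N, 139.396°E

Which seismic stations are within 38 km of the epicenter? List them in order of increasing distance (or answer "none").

M5, M12

Distances from 35.766°N, 139.072°E:
M4: 84.890 km
M5: 13.565 km
M6: 46.969 km
M7: 140.862 km
M8: 163.316 km
M9: 69.137 km
M10: 163.463 km
M11: 172.033 km
M12: 29.316 km
Threshold 38 km: M5 (13.565 km), M12 (29.316 km) are within range.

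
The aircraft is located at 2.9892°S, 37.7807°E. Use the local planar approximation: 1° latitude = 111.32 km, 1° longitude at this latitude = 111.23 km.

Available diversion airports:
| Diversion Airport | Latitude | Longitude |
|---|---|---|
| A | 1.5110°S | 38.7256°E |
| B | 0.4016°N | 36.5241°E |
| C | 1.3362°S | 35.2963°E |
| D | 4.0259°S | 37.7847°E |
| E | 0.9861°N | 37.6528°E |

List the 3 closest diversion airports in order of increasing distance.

D, A, C

Distances from 2.9892°S, 37.7807°E:
A: √((1.4782·111.32)² + (0.9449·111.23)²) = √(27077.763529 + 11046.267917) = 195.2538 km
B: √((3.3908·111.32)² + (-1.2566·111.23)²) = √(142478.962586 + 19536.105198) = 402.5110 km
C: √((1.6530·111.32)² + (-2.4844·111.23)²) = √(33860.401423 + 76363.691696) = 332.0001 km
D: √((-1.0367·111.32)² + (0.0040·111.23)²) = √(13318.416505 + 0.197954) = 115.4063 km
E: √((3.9753·111.32)² + (-0.1279·111.23)²) = √(195833.151384 + 202.388095) = 442.7590 km
Sorted: D (115.4063 km) < A (195.2538 km) < C (332.0001 km) < B (402.5110 km) < E (442.7590 km)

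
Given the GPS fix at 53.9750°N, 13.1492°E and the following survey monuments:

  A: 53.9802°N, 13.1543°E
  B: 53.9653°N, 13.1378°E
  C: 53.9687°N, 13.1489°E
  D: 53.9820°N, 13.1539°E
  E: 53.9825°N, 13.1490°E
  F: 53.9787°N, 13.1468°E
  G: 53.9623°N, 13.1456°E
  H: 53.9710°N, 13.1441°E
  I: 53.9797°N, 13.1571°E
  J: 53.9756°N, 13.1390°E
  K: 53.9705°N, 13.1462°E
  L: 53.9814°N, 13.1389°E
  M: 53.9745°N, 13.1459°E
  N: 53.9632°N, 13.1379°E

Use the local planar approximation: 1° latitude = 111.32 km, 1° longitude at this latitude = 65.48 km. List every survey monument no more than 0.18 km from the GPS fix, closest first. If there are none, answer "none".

Distances from 53.9750°N, 13.1492°E:
A: √((0.0052·111.32)² + (0.0051·65.48)²) = √(0.335084 + 0.111521) = 0.6683 km
B: √((-0.0097·111.32)² + (-0.0114·65.48)²) = √(1.165977 + 0.557220) = 1.3127 km
C: √((-0.0063·111.32)² + (-0.0003·65.48)²) = √(0.491844 + 0.000386) = 0.7016 km
D: √((0.0070·111.32)² + (0.0047·65.48)²) = √(0.607215 + 0.094714) = 0.8378 km
E: √((0.0075·111.32)² + (-0.0002·65.48)²) = √(0.697058 + 0.000172) = 0.8350 km
F: √((0.0037·111.32)² + (-0.0024·65.48)²) = √(0.169648 + 0.024697) = 0.4408 km
G: √((-0.0127·111.32)² + (-0.0036·65.48)²) = √(1.998729 + 0.055568) = 1.4333 km
H: √((-0.0040·111.32)² + (-0.0051·65.48)²) = √(0.198274 + 0.111521) = 0.5566 km
I: √((0.0047·111.32)² + (0.0079·65.48)²) = √(0.273742 + 0.267591) = 0.7358 km
J: √((0.0006·111.32)² + (-0.0102·65.48)²) = √(0.004461 + 0.446085) = 0.6712 km
K: √((-0.0045·111.32)² + (-0.0030·65.48)²) = √(0.250941 + 0.038589) = 0.5381 km
L: √((0.0064·111.32)² + (-0.0103·65.48)²) = √(0.507582 + 0.454875) = 0.9810 km
M: √((-0.0005·111.32)² + (-0.0033·65.48)²) = √(0.003098 + 0.046692) = 0.2231 km
N: √((-0.0118·111.32)² + (-0.0113·65.48)²) = √(1.725482 + 0.547488) = 1.5076 km
Threshold 0.18 km: none within range.

none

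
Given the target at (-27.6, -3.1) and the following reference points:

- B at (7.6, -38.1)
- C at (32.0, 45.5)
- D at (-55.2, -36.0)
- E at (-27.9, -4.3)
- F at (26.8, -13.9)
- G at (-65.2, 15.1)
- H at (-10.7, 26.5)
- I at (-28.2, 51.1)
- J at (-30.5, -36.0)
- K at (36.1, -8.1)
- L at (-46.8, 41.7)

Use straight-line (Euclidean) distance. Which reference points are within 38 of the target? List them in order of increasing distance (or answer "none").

E, J, H

Distances from (-27.6, -3.1):
B: 49.6
C: 76.9
D: 42.9
E: 1.2
F: 55.5
G: 41.8
H: 34.1
I: 54.2
J: 33.0
K: 63.9
L: 48.7
Threshold 38: E (1.2), J (33.0), H (34.1) are within range.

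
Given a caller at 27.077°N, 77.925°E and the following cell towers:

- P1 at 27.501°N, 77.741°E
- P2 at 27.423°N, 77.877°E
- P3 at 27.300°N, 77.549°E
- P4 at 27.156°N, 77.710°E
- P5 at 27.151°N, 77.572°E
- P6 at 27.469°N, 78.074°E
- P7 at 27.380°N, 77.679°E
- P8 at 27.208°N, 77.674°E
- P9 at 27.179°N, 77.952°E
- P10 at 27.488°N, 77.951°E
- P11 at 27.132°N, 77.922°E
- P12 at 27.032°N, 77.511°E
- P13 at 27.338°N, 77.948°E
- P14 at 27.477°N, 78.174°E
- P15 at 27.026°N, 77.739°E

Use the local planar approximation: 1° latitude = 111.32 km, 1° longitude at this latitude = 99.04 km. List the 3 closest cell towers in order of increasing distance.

Distances from 27.077°N, 77.925°E:
P1: 50.595 km
P2: 38.809 km
P3: 44.755 km
P4: 23.038 km
P5: 35.919 km
P6: 46.065 km
P7: 41.609 km
P8: 28.821 km
P9: 11.665 km
P10: 45.825 km
P11: 6.130 km
P12: 41.307 km
P13: 29.144 km
P14: 50.901 km
P15: 19.276 km
Sorted: P11 (6.130 km) < P9 (11.665 km) < P15 (19.276 km) < P4 (23.038 km) < P8 (28.821 km) < …

P11, P9, P15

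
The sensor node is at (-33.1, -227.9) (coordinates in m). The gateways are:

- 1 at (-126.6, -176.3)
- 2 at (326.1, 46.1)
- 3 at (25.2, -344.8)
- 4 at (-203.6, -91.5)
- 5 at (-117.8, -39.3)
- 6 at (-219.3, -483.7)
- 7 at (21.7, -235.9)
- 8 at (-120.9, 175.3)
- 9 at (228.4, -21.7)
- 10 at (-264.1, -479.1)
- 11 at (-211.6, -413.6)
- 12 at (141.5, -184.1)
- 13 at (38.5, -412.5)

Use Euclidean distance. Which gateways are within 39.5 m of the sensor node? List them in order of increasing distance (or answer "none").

none

Distances from (-33.1, -227.9):
1: √((-93.5)² + (51.6)²) = √(8742.250 + 2662.560) = 106.8 m
2: √((359.2)² + (274.0)²) = √(129024.640 + 75076.000) = 451.8 m
3: √((58.3)² + (-116.9)²) = √(3398.890 + 13665.610) = 130.6 m
4: √((-170.5)² + (136.4)²) = √(29070.250 + 18604.960) = 218.3 m
5: √((-84.7)² + (188.6)²) = √(7174.090 + 35569.960) = 206.7 m
6: √((-186.2)² + (-255.8)²) = √(34670.440 + 65433.640) = 316.4 m
7: √((54.8)² + (-8.0)²) = √(3003.040 + 64.000) = 55.4 m
8: √((-87.8)² + (403.2)²) = √(7708.840 + 162570.240) = 412.6 m
9: √((261.5)² + (206.2)²) = √(68382.250 + 42518.440) = 333.0 m
10: √((-231.0)² + (-251.2)²) = √(53361.000 + 63101.440) = 341.3 m
11: √((-178.5)² + (-185.7)²) = √(31862.250 + 34484.490) = 257.6 m
12: √((174.6)² + (43.8)²) = √(30485.160 + 1918.440) = 180.0 m
13: √((71.6)² + (-184.6)²) = √(5126.560 + 34077.160) = 198.0 m
Threshold 39.5 m: none within range.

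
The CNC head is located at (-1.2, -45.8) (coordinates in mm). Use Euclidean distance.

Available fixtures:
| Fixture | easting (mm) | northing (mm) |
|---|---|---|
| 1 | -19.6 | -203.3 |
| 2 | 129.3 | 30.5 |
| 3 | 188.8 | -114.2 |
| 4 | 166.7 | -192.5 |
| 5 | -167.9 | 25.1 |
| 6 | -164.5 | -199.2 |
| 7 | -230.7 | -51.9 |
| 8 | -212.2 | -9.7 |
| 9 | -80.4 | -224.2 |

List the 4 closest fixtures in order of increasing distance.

2, 1, 5, 9

Distances from (-1.2, -45.8):
1: 158.6 mm
2: 151.2 mm
3: 201.9 mm
4: 223.0 mm
5: 181.2 mm
6: 224.1 mm
7: 229.6 mm
8: 214.1 mm
9: 195.2 mm
Sorted: 2 (151.2 mm) < 1 (158.6 mm) < 5 (181.2 mm) < 9 (195.2 mm) < 3 (201.9 mm) < 8 (214.1 mm) < …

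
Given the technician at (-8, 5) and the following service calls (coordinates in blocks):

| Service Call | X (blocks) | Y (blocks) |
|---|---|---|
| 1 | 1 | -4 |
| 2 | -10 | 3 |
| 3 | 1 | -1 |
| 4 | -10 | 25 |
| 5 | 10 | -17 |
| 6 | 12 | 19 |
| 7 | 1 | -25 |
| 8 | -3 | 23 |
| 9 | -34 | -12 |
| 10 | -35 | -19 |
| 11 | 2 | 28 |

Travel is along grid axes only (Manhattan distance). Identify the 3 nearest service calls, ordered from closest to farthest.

Distances from (-8, 5):
1: |9| + |-9| = 9 + 9 = 18 blocks
2: |-2| + |-2| = 2 + 2 = 4 blocks
3: |9| + |-6| = 9 + 6 = 15 blocks
4: |-2| + |20| = 2 + 20 = 22 blocks
5: |18| + |-22| = 18 + 22 = 40 blocks
6: |20| + |14| = 20 + 14 = 34 blocks
7: |9| + |-30| = 9 + 30 = 39 blocks
8: |5| + |18| = 5 + 18 = 23 blocks
9: |-26| + |-17| = 26 + 17 = 43 blocks
10: |-27| + |-24| = 27 + 24 = 51 blocks
11: |10| + |23| = 10 + 23 = 33 blocks
Sorted: 2 (4 blocks) < 3 (15 blocks) < 1 (18 blocks) < 4 (22 blocks) < 8 (23 blocks) < …

2, 3, 1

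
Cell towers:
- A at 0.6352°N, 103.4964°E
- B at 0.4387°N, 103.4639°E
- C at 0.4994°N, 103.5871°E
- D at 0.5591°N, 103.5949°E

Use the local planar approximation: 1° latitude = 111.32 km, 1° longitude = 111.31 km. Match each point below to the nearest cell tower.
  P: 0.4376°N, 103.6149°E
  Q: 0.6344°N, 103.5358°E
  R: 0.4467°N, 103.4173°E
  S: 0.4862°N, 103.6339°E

P at 0.4376°N, 103.6149°E:
  A: 25.6484 km
  B: 16.8083 km
  C: 7.5435 km
  D: 13.7074 km
  → nearest: C (7.5435 km)
Q at 0.6344°N, 103.5358°E:
  A: 4.3865 km
  B: 23.2089 km
  C: 16.0765 km
  D: 10.6555 km
  → nearest: A (4.3865 km)
R at 0.4467°N, 103.4173°E:
  A: 22.7561 km
  B: 5.2629 km
  C: 19.7900 km
  D: 23.3957 km
  → nearest: B (5.2629 km)
S at 0.4862°N, 103.6339°E:
  A: 22.5691 km
  B: 19.6476 km
  C: 5.4126 km
  D: 9.2034 km
  → nearest: C (5.4126 km)

P→C; Q→A; R→B; S→C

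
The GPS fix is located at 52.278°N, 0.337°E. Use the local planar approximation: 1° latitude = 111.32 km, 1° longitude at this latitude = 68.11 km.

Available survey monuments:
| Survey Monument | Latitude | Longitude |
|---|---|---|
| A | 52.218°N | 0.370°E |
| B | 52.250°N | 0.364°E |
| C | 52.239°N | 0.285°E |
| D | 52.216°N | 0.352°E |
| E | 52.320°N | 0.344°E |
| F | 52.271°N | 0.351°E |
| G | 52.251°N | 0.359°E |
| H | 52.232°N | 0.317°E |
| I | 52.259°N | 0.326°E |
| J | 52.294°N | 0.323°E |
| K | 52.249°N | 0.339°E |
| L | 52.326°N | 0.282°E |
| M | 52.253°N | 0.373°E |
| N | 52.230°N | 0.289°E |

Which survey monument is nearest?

Distances from 52.278°N, 0.337°E:
A: √((-0.060·111.32)² + (0.033·68.11)²) = √(44.61171 + 5.05184) = 7.047 km
B: √((-0.028·111.32)² + (0.027·68.11)²) = √(9.71544 + 3.38181) = 3.619 km
C: √((-0.039·111.32)² + (-0.052·68.11)²) = √(18.84845 + 12.54378) = 5.603 km
D: √((-0.062·111.32)² + (0.015·68.11)²) = √(47.63540 + 1.04377) = 6.977 km
E: √((0.042·111.32)² + (0.007·68.11)²) = √(21.85974 + 0.22731) = 4.700 km
F: √((-0.007·111.32)² + (0.014·68.11)²) = √(0.60721 + 0.90924) = 1.231 km
G: √((-0.027·111.32)² + (0.022·68.11)²) = √(9.03387 + 2.24526) = 3.358 km
H: √((-0.046·111.32)² + (-0.020·68.11)²) = √(26.22177 + 1.85559) = 5.299 km
I: √((-0.019·111.32)² + (-0.011·68.11)²) = √(4.47356 + 0.56132) = 2.244 km
J: √((0.016·111.32)² + (-0.014·68.11)²) = √(3.17239 + 0.90924) = 2.020 km
K: √((-0.029·111.32)² + (0.002·68.11)²) = √(10.42179 + 0.01856) = 3.231 km
L: √((0.048·111.32)² + (-0.055·68.11)²) = √(28.55150 + 14.03289) = 6.526 km
M: √((-0.025·111.32)² + (0.036·68.11)²) = √(7.74509 + 6.01211) = 3.709 km
N: √((-0.048·111.32)² + (-0.048·68.11)²) = √(28.55150 + 10.68819) = 6.264 km
Minimum: F at 1.231 km.

F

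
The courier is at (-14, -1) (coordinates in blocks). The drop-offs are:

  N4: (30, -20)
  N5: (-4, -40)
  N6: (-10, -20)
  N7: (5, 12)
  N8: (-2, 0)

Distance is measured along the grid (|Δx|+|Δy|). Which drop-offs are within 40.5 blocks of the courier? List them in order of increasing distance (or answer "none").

N8, N6, N7

Distances from (-14, -1):
N4: |44| + |-19| = 44 + 19 = 63 blocks
N5: |10| + |-39| = 10 + 39 = 49 blocks
N6: |4| + |-19| = 4 + 19 = 23 blocks
N7: |19| + |13| = 19 + 13 = 32 blocks
N8: |12| + |1| = 12 + 1 = 13 blocks
Threshold 40.5 blocks: N8 (13 blocks), N6 (23 blocks), N7 (32 blocks) are within range.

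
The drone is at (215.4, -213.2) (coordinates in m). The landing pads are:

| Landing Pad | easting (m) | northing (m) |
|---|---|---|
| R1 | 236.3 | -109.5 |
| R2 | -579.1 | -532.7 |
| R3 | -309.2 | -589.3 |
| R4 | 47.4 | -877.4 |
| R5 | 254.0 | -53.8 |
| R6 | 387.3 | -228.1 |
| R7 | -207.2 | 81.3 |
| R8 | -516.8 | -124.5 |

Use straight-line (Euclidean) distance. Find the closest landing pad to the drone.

Distances from (215.4, -213.2):
R1: 105.8 m
R2: 856.3 m
R3: 645.5 m
R4: 685.1 m
R5: 164.0 m
R6: 172.5 m
R7: 515.1 m
R8: 737.6 m
Minimum: R1 at 105.8 m.

R1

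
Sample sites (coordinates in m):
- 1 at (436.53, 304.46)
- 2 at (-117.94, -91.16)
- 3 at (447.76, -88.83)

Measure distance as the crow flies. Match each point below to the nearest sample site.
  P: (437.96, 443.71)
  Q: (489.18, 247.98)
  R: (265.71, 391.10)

P at (437.96, 443.71):
  1: 139.26 m
  2: 771.43 m
  3: 532.63 m
  → nearest: 1 (139.26 m)
Q at (489.18, 247.98):
  1: 77.21 m
  2: 695.42 m
  3: 339.35 m
  → nearest: 1 (77.21 m)
R at (265.71, 391.10):
  1: 191.54 m
  2: 616.25 m
  3: 513.30 m
  → nearest: 1 (191.54 m)

P→1; Q→1; R→1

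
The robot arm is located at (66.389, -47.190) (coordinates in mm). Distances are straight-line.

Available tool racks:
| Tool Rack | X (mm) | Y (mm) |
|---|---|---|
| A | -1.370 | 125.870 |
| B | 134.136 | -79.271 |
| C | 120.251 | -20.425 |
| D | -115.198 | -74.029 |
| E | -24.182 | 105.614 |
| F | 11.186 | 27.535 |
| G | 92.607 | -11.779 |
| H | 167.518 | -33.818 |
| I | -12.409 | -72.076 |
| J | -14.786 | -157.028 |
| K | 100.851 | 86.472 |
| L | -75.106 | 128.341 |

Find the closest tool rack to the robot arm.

G

Distances from (66.389, -47.190):
A: 185.852 mm
B: 74.959 mm
C: 60.145 mm
D: 183.560 mm
E: 177.629 mm
F: 92.904 mm
G: 44.060 mm
H: 102.009 mm
I: 82.634 mm
J: 136.579 mm
K: 138.033 mm
L: 225.459 mm
Minimum: G at 44.060 mm.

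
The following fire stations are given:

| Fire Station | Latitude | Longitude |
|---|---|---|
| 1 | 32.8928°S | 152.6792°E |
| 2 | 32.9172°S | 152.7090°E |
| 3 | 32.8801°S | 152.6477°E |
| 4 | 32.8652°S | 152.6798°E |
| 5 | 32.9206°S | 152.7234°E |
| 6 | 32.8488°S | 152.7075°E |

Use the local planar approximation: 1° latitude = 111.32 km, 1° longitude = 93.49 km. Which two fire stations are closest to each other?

Pairwise distances:
1–2: √((-0.0244·111.32)² + (0.0298·93.49)²) = √(7.377786 + 7.761807) = 3.8910 km
1–3: √((0.0127·111.32)² + (-0.0315·93.49)²) = √(1.998729 + 8.672642) = 3.2667 km
1–4: √((0.0276·111.32)² + (0.0006·93.49)²) = √(9.439838 + 0.003147) = 3.0729 km
1–5: √((-0.0278·111.32)² + (0.0442·93.49)²) = √(9.577143 + 17.075556) = 5.1626 km
1–6: √((0.0440·111.32)² + (0.0283·93.49)²) = √(23.991188 + 7.000083) = 5.5670 km
2–3: √((0.0371·111.32)² + (-0.0613·93.49)²) = √(17.056669 + 32.843639) = 7.0640 km
2–4: √((0.0520·111.32)² + (-0.0292·93.49)²) = √(33.508353 + 7.452398) = 6.4001 km
2–5: √((-0.0034·111.32)² + (0.0144·93.49)²) = √(0.143253 + 1.812405) = 1.3984 km
2–6: √((0.0684·111.32)² + (-0.0015·93.49)²) = √(57.977382 + 0.019666) = 7.6156 km
3–4: √((0.0149·111.32)² + (0.0321·93.49)²) = √(2.751180 + 9.006175) = 3.4289 km
3–5: √((-0.0405·111.32)² + (0.0757·93.49)²) = √(20.326212 + 50.086661) = 8.3912 km
3–6: √((0.0313·111.32)² + (0.0598·93.49)²) = √(12.140458 + 31.255949) = 6.5876 km
4–5: √((-0.0554·111.32)² + (0.0436·93.49)²) = √(38.033468 + 16.615113) = 7.3925 km
4–6: √((0.0164·111.32)² + (0.0277·93.49)²) = √(3.332991 + 6.706406) = 3.1685 km
5–6: √((0.0718·111.32)² + (-0.0159·93.49)²) = √(63.884468 + 2.209655) = 8.1298 km
Closest pair: 2–5 at 1.3984 km.

2 and 5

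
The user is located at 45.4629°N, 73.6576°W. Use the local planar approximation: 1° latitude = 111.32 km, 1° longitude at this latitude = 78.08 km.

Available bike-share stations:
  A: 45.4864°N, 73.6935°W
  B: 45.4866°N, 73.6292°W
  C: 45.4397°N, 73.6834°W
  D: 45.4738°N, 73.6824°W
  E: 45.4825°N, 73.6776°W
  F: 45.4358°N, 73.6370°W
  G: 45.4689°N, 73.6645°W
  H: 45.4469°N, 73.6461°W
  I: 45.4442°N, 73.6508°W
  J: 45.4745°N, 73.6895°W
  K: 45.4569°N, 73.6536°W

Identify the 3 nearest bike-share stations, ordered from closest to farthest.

Distances from 45.4629°N, 73.6576°W:
A: √((0.0235·111.32)² + (-0.0359·78.08)²) = √(6.843561 + 7.857213) = 3.8342 km
B: √((0.0237·111.32)² + (0.0284·78.08)²) = √(6.960542 + 4.917182) = 3.4464 km
C: √((-0.0232·111.32)² + (-0.0258·78.08)²) = √(6.669947 + 4.058065) = 3.2754 km
D: √((0.0109·111.32)² + (-0.0248·78.08)²) = √(1.472310 + 3.749583) = 2.2851 km
E: √((0.0196·111.32)² + (-0.0200·78.08)²) = √(4.760565 + 2.438595) = 2.6831 km
F: √((-0.0271·111.32)² + (0.0206·78.08)²) = √(9.100913 + 2.587105) = 3.4188 km
G: √((0.0060·111.32)² + (-0.0069·78.08)²) = √(0.446117 + 0.290254) = 0.8581 km
H: √((-0.0160·111.32)² + (0.0115·78.08)²) = √(3.172388 + 0.806260) = 1.9947 km
I: √((-0.0187·111.32)² + (0.0068·78.08)²) = √(4.333408 + 0.281902) = 2.1483 km
J: √((0.0116·111.32)² + (-0.0319·78.08)²) = √(1.667487 + 6.203846) = 2.8056 km
K: √((-0.0060·111.32)² + (0.0040·78.08)²) = √(0.446117 + 0.097544) = 0.7373 km
Sorted: K (0.7373 km) < G (0.8581 km) < H (1.9947 km) < I (2.1483 km) < D (2.2851 km) < …

K, G, H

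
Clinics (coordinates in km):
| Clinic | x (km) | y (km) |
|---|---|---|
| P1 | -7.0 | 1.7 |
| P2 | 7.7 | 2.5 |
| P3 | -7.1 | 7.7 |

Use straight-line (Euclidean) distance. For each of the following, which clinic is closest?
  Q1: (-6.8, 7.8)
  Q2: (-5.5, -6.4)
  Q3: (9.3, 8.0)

Q1 at (-6.8, 7.8):
  P1: 6.1 km
  P2: 15.4 km
  P3: 0.3 km
  → nearest: P3 (0.3 km)
Q2 at (-5.5, -6.4):
  P1: 8.2 km
  P2: 15.9 km
  P3: 14.2 km
  → nearest: P1 (8.2 km)
Q3 at (9.3, 8.0):
  P1: 17.5 km
  P2: 5.7 km
  P3: 16.4 km
  → nearest: P2 (5.7 km)

Q1→P3; Q2→P1; Q3→P2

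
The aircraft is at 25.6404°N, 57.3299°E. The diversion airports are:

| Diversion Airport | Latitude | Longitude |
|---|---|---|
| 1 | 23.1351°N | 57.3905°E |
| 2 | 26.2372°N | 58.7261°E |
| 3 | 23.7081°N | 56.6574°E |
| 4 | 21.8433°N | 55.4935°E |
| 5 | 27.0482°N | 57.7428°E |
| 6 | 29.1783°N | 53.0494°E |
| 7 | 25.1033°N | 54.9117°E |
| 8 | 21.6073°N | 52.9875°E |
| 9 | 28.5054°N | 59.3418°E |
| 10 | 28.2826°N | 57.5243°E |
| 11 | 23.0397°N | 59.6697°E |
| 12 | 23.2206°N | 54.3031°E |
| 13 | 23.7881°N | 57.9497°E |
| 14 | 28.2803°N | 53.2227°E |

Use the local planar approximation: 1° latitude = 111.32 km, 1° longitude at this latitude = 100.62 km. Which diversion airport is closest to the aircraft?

2

Distances from 25.6404°N, 57.3299°E:
1: √((-2.5053·111.32)² + (0.0606·100.62)²) = √(77779.629869 + 37.180384) = 278.9566 km
2: √((0.5968·111.32)² + (1.3962·100.62)²) = √(4413.712333 + 19736.216170) = 155.4025 km
3: √((-1.9323·111.32)² + (-0.6725·100.62)²) = √(46269.574220 + 4578.816122) = 225.4959 km
4: √((-3.7971·111.32)² + (-1.8364·100.62)²) = √(178669.517655 + 34143.119192) = 461.3162 km
5: √((1.4078·111.32)² + (0.4129·100.62)²) = √(24559.997432 + 1726.069950) = 162.1298 km
6: √((3.5379·111.32)² + (-4.2805·100.62)²) = √(155109.179976 + 185505.858089) = 583.6223 km
7: √((-0.5371·111.32)² + (-2.4182·100.62)²) = √(3574.840752 + 59204.273966) = 250.5576 km
8: √((-4.0331·111.32)² + (-4.3424·100.62)²) = √(201569.294663 + 190909.824297) = 626.4815 km
9: √((2.8650·111.32)² + (2.0119·100.62)²) = √(101717.493051 + 40980.892012) = 377.7544 km
10: √((2.6422·111.32)² + (0.1944·100.62)²) = √(86512.282775 + 382.614256) = 294.7794 km
11: √((-2.6007·111.32)² + (2.3398·100.62)²) = √(83815.996094 + 55427.603202) = 373.1536 km
12: √((-2.4198·111.32)² + (-3.0268·100.62)²) = √(72561.347653 + 92754.732349) = 406.5908 km
13: √((-1.8523·111.32)² + (0.6198·100.62)²) = √(42517.630050 + 3889.302921) = 215.4227 km
14: √((2.6399·111.32)² + (-4.1072·100.62)²) = √(86361.732744 + 170789.170267) = 507.1005 km
Minimum: 2 at 155.4025 km.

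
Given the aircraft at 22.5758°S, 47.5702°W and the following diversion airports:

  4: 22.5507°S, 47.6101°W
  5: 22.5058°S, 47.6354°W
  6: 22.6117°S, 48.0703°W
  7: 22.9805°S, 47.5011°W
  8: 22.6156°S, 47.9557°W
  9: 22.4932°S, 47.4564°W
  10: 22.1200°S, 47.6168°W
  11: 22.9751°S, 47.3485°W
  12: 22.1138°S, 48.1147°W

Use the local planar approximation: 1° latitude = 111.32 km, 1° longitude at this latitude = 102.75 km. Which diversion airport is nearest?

4

Distances from 22.5758°S, 47.5702°W:
4: √((0.0251·111.32)² + (-0.0399·102.75)²) = √(7.807174 + 16.807745) = 4.9613 km
5: √((0.0700·111.32)² + (-0.0652·102.75)²) = √(60.721498 + 44.880620) = 10.2763 km
6: √((-0.0359·111.32)² + (-0.5001·102.75)²) = √(15.971117 + 2640.446487) = 51.5404 km
7: √((-0.4047·111.32)² + (0.0691·102.75)²) = √(2029.610982 + 50.410355) = 45.6073 km
8: √((-0.0398·111.32)² + (-0.3855·102.75)²) = √(19.629649 + 1568.962003) = 39.8571 km
9: √((0.0826·111.32)² + (0.1138·102.75)²) = √(84.548613 + 136.725080) = 14.8753 km
10: √((0.4558·111.32)² + (-0.0466·102.75)²) = √(2574.512691 + 22.926380) = 50.9651 km
11: √((-0.3993·111.32)² + (0.2217·102.75)²) = √(1975.809256 + 518.913593) = 49.9472 km
12: √((0.4620·111.32)² + (-0.5445·102.75)²) = √(2645.028442 + 3130.108769) = 75.9943 km
Minimum: 4 at 4.9613 km.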